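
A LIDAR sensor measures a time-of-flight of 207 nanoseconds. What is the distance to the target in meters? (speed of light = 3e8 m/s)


tof = 207 ns = 2.07e-07 s
dist = c * tof / 2
= 3e8 * 2.07e-07 / 2
= 31.05 m


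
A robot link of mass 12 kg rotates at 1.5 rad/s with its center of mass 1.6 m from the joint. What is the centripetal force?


F = m * omega^2 * r
= 12 * 1.5^2 * 1.6
= 12 * 2.25 * 1.6
= 43.2 N


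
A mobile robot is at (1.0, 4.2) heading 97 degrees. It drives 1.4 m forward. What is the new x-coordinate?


x_new = x0 + d*cos(theta)
= 1.0 + 1.4*cos(97)
= 1.0 + -0.1706
= 0.8294


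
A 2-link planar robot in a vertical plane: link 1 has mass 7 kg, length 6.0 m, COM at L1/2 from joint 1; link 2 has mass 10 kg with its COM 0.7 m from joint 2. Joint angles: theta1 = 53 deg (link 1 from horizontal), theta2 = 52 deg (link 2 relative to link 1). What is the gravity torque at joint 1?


Horizontal distance from joint 1 to link-1 COM:
  x_c1 = (L1/2)*cos(t1) = 3.0 * 0.6018 = 1.8054 m
Horizontal distance from joint 1 to link-2 COM:
  x_c2 = L1*cos(t1) + Lc2*cos(t1+t2)
       = 6.0*0.6018 + 0.7*-0.2588 = 3.4297 m
tau1 = m1*g*x_c1 + m2*g*x_c2
     = 7*9.81*1.8054 + 10*9.81*3.4297
     = 123.9799 + 336.4552
     = 460.4351 Nm


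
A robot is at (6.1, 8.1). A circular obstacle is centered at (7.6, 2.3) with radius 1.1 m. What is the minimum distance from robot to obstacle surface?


center_dist = sqrt((6.1-7.6)^2 + (8.1-2.3)^2)
= sqrt(2.25 + 33.64)
= 5.9908
min_dist = center_dist - radius = 5.9908 - 1.1 = 4.8908 m


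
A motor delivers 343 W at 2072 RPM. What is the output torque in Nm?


omega = 2072 * 2*pi/60 = 216.9793 rad/s
tau = P / omega = 343 / 216.9793
= 1.5808 Nm


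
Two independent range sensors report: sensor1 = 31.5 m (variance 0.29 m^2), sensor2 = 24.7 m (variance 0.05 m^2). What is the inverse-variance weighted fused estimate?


w1 = (1/var1) / (1/var1 + 1/var2)
   = 3.4483 / (3.4483 + 20.0) = 0.1471
w2 = 1 - w1 = 0.8529
fused = w1*s1 + w2*s2 = 4.6324 + 21.0676
= 25.7 m


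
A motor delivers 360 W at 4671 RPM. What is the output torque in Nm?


omega = 4671 * 2*pi/60 = 489.146 rad/s
tau = P / omega = 360 / 489.146
= 0.736 Nm


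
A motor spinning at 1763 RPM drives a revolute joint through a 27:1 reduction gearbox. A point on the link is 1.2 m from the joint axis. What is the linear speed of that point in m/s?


omega_motor = 1763 * 2*pi/60 = 184.6209 rad/s
omega_joint = omega_motor / 27 = 6.8378 rad/s
v = omega_joint * r = 6.8378 * 1.2
= 8.2054 m/s


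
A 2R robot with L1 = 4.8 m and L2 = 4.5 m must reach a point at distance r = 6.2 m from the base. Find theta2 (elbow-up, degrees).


cos(theta2) = (r^2 - L1^2 - L2^2) / (2*L1*L2)
cos(theta2) = (38.44 - 23.04 - 20.25) / 43.2
cos(theta2) = -0.112269
theta2 = 96.4461 degrees


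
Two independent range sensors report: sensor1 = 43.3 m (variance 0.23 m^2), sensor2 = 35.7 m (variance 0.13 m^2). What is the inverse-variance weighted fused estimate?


w1 = (1/var1) / (1/var1 + 1/var2)
   = 4.3478 / (4.3478 + 7.6923) = 0.3611
w2 = 1 - w1 = 0.6389
fused = w1*s1 + w2*s2 = 15.6361 + 22.8083
= 38.4444 m


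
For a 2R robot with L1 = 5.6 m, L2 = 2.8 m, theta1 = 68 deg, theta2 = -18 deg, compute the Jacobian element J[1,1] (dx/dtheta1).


J[1,1] = -L1*sin(t1) - L2*sin(t1+t2)
= -5.6*sin(68) - 2.8*sin(50)
= -7.3372


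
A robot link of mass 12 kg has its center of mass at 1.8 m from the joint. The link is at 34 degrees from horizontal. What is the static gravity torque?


tau = m*g*L*cos(angle)
= 12 * 9.81 * 1.8 * cos(34 deg)
= 12 * 9.81 * 1.8 * 0.829
= 175.6697 Nm


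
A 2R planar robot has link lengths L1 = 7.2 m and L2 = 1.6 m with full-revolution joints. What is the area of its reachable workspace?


r_max = L1 + L2 = 8.8 m
r_min = |L1 - L2| = 5.6 m
Area = pi*(r_max^2 - r_min^2)
= pi*(77.44 - 31.36)
= pi * 46.08
= 144.7646 m^2


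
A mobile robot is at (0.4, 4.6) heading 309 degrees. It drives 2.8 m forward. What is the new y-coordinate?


y_new = y0 + d*sin(theta)
= 4.6 + 2.8*sin(309)
= 4.6 + -2.176
= 2.424


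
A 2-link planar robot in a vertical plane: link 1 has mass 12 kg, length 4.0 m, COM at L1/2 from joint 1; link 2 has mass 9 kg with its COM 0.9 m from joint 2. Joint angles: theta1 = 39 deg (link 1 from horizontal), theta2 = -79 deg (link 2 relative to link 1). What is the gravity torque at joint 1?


Horizontal distance from joint 1 to link-1 COM:
  x_c1 = (L1/2)*cos(t1) = 2.0 * 0.7771 = 1.5543 m
Horizontal distance from joint 1 to link-2 COM:
  x_c2 = L1*cos(t1) + Lc2*cos(t1+t2)
       = 4.0*0.7771 + 0.9*0.766 = 3.798 m
tau1 = m1*g*x_c1 + m2*g*x_c2
     = 12*9.81*1.5543 + 9*9.81*3.798
     = 182.9712 + 335.3275
     = 518.2988 Nm


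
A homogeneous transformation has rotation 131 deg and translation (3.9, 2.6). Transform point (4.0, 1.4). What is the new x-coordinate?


x' = cos(theta)*px - sin(theta)*py + tx
= -0.6561*4.0 - 0.7547*1.4 + 3.9
= 0.2192


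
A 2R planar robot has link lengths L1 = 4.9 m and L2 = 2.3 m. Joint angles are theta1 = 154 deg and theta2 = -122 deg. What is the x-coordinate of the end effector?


Convert angles to radians: theta1 = 2.6878, theta2 = -2.1293
x = L1*cos(theta1) + L2*cos(theta1+theta2)
x = -4.4041 + 1.9505
x = -2.4536


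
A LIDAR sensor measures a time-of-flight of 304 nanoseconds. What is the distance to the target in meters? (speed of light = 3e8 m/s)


tof = 304 ns = 3.04e-07 s
dist = c * tof / 2
= 3e8 * 3.04e-07 / 2
= 45.6 m


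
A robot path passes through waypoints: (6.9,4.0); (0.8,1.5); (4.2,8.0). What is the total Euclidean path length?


Segment lengths:
  seg1 = sqrt((-6.1)^2 + (-2.5)^2) = 6.5924
  seg2 = sqrt((3.4)^2 + (6.5)^2) = 7.3355
Total = 13.9279


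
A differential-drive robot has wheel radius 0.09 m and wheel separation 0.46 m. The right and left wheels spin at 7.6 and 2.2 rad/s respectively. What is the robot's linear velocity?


vR = r*wR = 0.09*7.6 = 0.684 m/s
vL = r*wL = 0.09*2.2 = 0.198 m/s
v = (vR+vL)/2 = 0.441 m/s
omega = (vR-vL)/L = 1.0565 rad/s
linear velocity = 0.441 m/s


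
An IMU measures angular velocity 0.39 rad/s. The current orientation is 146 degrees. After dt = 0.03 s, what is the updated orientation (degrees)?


delta_theta = w * dt = 0.39 * 0.03 = 0.0117 rad
= 0.6704 deg
theta_new = 146 + 0.6704 = 146.6704 deg


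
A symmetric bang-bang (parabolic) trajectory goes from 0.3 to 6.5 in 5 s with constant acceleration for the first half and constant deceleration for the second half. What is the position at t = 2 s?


Symmetric rest-to-rest: each phase covers (pf-p0)/2 in time T/2. 0.5*a*(T/2)^2 = (pf-p0)/2 => a = 4*(pf-p0)/T^2
a = 4*(6.5-0.3)/5^2 = 0.992
t = 2 is in the acceleration phase (t <= T/2).
p = p0 + 0.5*a*t^2 = 0.3 + 0.5*0.992*2^2
= 2.284


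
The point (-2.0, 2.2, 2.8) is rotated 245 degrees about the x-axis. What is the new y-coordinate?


Rotation about x-axis: y' = y*cos(theta) - z*sin(theta)
= 2.2 * -0.4226 - 2.8 * -0.9063
= 1.6079


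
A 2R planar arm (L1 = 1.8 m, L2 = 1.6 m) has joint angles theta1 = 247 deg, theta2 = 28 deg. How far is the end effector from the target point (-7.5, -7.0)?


End effector via forward kinematics:
x = L1*cos(t1) + L2*cos(t1+t2) = -0.5639
y = L1*sin(t1) + L2*sin(t1+t2) = -3.2508
Distance to target:
d = sqrt((-7.5 - -0.5639)^2 + (-7.0 - -3.2508)^2)
= sqrt(48.1099 + 14.0563)
= 7.8846 m


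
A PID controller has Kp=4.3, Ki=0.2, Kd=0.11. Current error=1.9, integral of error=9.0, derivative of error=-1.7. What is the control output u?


u = Kp*e + Ki*int(e) + Kd*de/dt
= 4.3*1.9 + 0.2*9.0 + 0.11*(-1.7)
= 8.17 + 1.8 + -0.187
= 9.783


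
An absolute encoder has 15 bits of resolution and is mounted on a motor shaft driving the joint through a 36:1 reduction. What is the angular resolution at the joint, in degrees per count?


counts = 2^15 = 32768
effective counts at joint = 32768 * 36 = 1179648
resolution = 360 / 1179648
= 3.0518e-04 deg/count


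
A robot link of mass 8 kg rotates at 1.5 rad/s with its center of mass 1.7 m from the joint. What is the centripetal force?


F = m * omega^2 * r
= 8 * 1.5^2 * 1.7
= 8 * 2.25 * 1.7
= 30.6 N


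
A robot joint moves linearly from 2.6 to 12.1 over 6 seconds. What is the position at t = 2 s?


s = t/T = 2/6 = 0.3333
p(t) = p0 + (pf-p0)*s
= 2.6 + (12.1 - 2.6) * 0.3333
= 5.7667


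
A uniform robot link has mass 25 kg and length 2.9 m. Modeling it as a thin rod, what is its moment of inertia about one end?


I = (1/3) * m * L^2
= (1/3) * 25 * 2.9^2
= 0.333333 * 25 * 8.41
= 70.0833 kg*m^2


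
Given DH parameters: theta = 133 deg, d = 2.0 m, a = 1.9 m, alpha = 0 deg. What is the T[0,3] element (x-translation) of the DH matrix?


T[0,3] = a * cos(theta)
= 1.9 * cos(133 deg)
= 1.9 * -0.682
= -1.2958


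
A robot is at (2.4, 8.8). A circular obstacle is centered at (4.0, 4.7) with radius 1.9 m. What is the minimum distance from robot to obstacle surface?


center_dist = sqrt((2.4-4.0)^2 + (8.8-4.7)^2)
= sqrt(2.56 + 16.81)
= 4.4011
min_dist = center_dist - radius = 4.4011 - 1.9 = 2.5011 m


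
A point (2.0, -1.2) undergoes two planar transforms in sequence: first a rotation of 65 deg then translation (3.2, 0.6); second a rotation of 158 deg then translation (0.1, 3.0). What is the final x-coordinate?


After transform 1:
x1 = cos(65)*2.0 - sin(65)*-1.2 + 3.2 = 5.1328
y1 = sin(65)*2.0 + cos(65)*-1.2 + 0.6 = 1.9055
After transform 2:
x2 = cos(158)*5.1328 - sin(158)*1.9055 + 0.1
= -5.3729


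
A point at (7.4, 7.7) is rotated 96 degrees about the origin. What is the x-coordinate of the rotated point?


x' = x*cos(theta) - y*sin(theta)
cos(96 deg) = -0.1045, sin(96 deg) = 0.9945
x' = 7.4 * -0.1045 - 7.7 * 0.9945
= -0.7735 - 7.6578
= -8.4313


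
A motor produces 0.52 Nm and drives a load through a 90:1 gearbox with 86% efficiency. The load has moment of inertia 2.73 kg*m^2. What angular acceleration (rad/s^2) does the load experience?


tau_out = tau_motor * N * eta
= 0.52 * 90 * 0.86 = 40.248 Nm
alpha = tau_out / I = 40.248 / 2.73
= 14.7429 rad/s^2


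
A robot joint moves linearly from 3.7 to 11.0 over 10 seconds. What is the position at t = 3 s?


s = t/T = 3/10 = 0.3
p(t) = p0 + (pf-p0)*s
= 3.7 + (11.0 - 3.7) * 0.3
= 5.89


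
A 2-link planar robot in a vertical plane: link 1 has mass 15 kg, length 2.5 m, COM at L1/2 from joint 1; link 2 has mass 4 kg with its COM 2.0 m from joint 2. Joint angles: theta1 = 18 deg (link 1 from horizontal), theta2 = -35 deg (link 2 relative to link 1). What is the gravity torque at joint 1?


Horizontal distance from joint 1 to link-1 COM:
  x_c1 = (L1/2)*cos(t1) = 1.25 * 0.9511 = 1.1888 m
Horizontal distance from joint 1 to link-2 COM:
  x_c2 = L1*cos(t1) + Lc2*cos(t1+t2)
       = 2.5*0.9511 + 2.0*0.9563 = 4.2903 m
tau1 = m1*g*x_c1 + m2*g*x_c2
     = 15*9.81*1.1888 + 4*9.81*4.2903
     = 174.935 + 168.3494
     = 343.2844 Nm


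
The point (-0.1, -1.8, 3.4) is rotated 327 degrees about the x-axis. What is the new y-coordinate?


Rotation about x-axis: y' = y*cos(theta) - z*sin(theta)
= -1.8 * 0.8387 - 3.4 * -0.5446
= 0.3422


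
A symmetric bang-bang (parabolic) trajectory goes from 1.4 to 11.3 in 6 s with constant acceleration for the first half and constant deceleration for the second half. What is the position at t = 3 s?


Symmetric rest-to-rest: each phase covers (pf-p0)/2 in time T/2. 0.5*a*(T/2)^2 = (pf-p0)/2 => a = 4*(pf-p0)/T^2
a = 4*(11.3-1.4)/6^2 = 1.1
t = 3 is in the acceleration phase (t <= T/2).
p = p0 + 0.5*a*t^2 = 1.4 + 0.5*1.1*3^2
= 6.35


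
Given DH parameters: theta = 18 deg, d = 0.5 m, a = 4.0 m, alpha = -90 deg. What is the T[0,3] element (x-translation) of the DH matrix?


T[0,3] = a * cos(theta)
= 4.0 * cos(18 deg)
= 4.0 * 0.9511
= 3.8042


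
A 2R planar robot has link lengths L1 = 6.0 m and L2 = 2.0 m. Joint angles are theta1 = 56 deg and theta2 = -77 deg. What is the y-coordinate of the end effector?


Convert angles to radians: theta1 = 0.9774, theta2 = -1.3439
y = L1*sin(theta1) + L2*sin(theta1+theta2)
y = 4.9742 + -0.7167
y = 4.2575


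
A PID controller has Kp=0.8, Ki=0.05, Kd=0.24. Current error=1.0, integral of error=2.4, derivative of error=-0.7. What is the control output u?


u = Kp*e + Ki*int(e) + Kd*de/dt
= 0.8*1.0 + 0.05*2.4 + 0.24*(-0.7)
= 0.8 + 0.12 + -0.168
= 0.752


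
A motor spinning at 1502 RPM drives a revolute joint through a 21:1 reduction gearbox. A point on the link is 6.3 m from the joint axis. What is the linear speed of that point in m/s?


omega_motor = 1502 * 2*pi/60 = 157.2891 rad/s
omega_joint = omega_motor / 21 = 7.49 rad/s
v = omega_joint * r = 7.49 * 6.3
= 47.1867 m/s


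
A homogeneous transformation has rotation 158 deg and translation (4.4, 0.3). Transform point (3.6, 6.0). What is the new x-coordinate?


x' = cos(theta)*px - sin(theta)*py + tx
= -0.9272*3.6 - 0.3746*6.0 + 4.4
= -1.1855


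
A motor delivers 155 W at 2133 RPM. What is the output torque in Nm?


omega = 2133 * 2*pi/60 = 223.3672 rad/s
tau = P / omega = 155 / 223.3672
= 0.6939 Nm


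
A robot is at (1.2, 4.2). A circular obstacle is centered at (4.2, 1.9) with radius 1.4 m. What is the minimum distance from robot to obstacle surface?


center_dist = sqrt((1.2-4.2)^2 + (4.2-1.9)^2)
= sqrt(9.0 + 5.29)
= 3.7802
min_dist = center_dist - radius = 3.7802 - 1.4 = 2.3802 m


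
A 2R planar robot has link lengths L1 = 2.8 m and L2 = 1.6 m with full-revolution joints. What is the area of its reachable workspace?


r_max = L1 + L2 = 4.4 m
r_min = |L1 - L2| = 1.2 m
Area = pi*(r_max^2 - r_min^2)
= pi*(19.36 - 1.44)
= pi * 17.92
= 56.2973 m^2


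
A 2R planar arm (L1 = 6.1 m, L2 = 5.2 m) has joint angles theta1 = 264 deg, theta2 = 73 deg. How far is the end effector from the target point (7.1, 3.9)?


End effector via forward kinematics:
x = L1*cos(t1) + L2*cos(t1+t2) = 4.149
y = L1*sin(t1) + L2*sin(t1+t2) = -8.0984
Distance to target:
d = sqrt((7.1 - 4.149)^2 + (3.9 - -8.0984)^2)
= sqrt(8.7084 + 143.9613)
= 12.356 m


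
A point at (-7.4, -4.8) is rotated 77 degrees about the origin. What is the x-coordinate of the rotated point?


x' = x*cos(theta) - y*sin(theta)
cos(77 deg) = 0.225, sin(77 deg) = 0.9744
x' = -7.4 * 0.225 - -4.8 * 0.9744
= -1.6646 - -4.677
= 3.0123


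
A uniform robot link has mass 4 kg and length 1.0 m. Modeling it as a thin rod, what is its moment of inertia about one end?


I = (1/3) * m * L^2
= (1/3) * 4 * 1.0^2
= 0.333333 * 4 * 1.0
= 1.3333 kg*m^2


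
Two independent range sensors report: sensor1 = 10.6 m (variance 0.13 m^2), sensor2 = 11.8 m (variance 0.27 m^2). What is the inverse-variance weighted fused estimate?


w1 = (1/var1) / (1/var1 + 1/var2)
   = 7.6923 / (7.6923 + 3.7037) = 0.675
w2 = 1 - w1 = 0.325
fused = w1*s1 + w2*s2 = 7.155 + 3.835
= 10.99 m


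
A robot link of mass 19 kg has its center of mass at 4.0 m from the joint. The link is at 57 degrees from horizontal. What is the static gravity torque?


tau = m*g*L*cos(angle)
= 19 * 9.81 * 4.0 * cos(57 deg)
= 19 * 9.81 * 4.0 * 0.5446
= 406.0611 Nm


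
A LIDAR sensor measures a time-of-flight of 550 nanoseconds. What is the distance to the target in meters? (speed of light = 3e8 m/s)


tof = 550 ns = 5.5e-07 s
dist = c * tof / 2
= 3e8 * 5.5e-07 / 2
= 82.5 m


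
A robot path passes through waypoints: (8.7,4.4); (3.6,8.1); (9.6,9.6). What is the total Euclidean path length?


Segment lengths:
  seg1 = sqrt((-5.1)^2 + (3.7)^2) = 6.3008
  seg2 = sqrt((6.0)^2 + (1.5)^2) = 6.1847
Total = 12.4855


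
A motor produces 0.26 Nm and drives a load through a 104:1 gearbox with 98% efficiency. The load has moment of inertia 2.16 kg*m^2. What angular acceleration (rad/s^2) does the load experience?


tau_out = tau_motor * N * eta
= 0.26 * 104 * 0.98 = 26.4992 Nm
alpha = tau_out / I = 26.4992 / 2.16
= 12.2681 rad/s^2


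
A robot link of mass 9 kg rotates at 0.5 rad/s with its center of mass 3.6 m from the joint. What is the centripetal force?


F = m * omega^2 * r
= 9 * 0.5^2 * 3.6
= 9 * 0.25 * 3.6
= 8.1 N


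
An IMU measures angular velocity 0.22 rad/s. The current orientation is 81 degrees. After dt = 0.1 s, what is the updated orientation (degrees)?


delta_theta = w * dt = 0.22 * 0.1 = 0.022 rad
= 1.2605 deg
theta_new = 81 + 1.2605 = 82.2605 deg


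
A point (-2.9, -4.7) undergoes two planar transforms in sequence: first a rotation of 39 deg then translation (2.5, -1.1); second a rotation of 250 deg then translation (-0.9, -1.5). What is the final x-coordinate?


After transform 1:
x1 = cos(39)*-2.9 - sin(39)*-4.7 + 2.5 = 3.2041
y1 = sin(39)*-2.9 + cos(39)*-4.7 + -1.1 = -6.5776
After transform 2:
x2 = cos(250)*3.2041 - sin(250)*-6.5776 + -0.9
= -8.1768


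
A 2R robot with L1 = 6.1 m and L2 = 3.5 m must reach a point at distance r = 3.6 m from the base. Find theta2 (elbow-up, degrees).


cos(theta2) = (r^2 - L1^2 - L2^2) / (2*L1*L2)
cos(theta2) = (12.96 - 37.21 - 12.25) / 42.7
cos(theta2) = -0.854801
theta2 = 148.7378 degrees


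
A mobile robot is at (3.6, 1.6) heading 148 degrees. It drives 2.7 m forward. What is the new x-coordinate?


x_new = x0 + d*cos(theta)
= 3.6 + 2.7*cos(148)
= 3.6 + -2.2897
= 1.3103


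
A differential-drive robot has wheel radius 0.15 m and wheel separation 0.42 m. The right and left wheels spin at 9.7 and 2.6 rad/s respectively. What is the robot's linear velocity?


vR = r*wR = 0.15*9.7 = 1.455 m/s
vL = r*wL = 0.15*2.6 = 0.39 m/s
v = (vR+vL)/2 = 0.9225 m/s
omega = (vR-vL)/L = 2.5357 rad/s
linear velocity = 0.9225 m/s


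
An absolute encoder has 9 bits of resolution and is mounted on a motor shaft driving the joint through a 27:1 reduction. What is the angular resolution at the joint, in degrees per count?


counts = 2^9 = 512
effective counts at joint = 512 * 27 = 13824
resolution = 360 / 13824
= 0.026 deg/count


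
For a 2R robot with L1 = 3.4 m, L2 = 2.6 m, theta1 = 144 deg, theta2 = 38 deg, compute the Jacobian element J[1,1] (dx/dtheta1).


J[1,1] = -L1*sin(t1) - L2*sin(t1+t2)
= -3.4*sin(144) - 2.6*sin(182)
= -1.9077


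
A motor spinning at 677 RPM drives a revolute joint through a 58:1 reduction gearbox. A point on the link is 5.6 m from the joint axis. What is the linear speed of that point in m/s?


omega_motor = 677 * 2*pi/60 = 70.8953 rad/s
omega_joint = omega_motor / 58 = 1.2223 rad/s
v = omega_joint * r = 1.2223 * 5.6
= 6.8451 m/s


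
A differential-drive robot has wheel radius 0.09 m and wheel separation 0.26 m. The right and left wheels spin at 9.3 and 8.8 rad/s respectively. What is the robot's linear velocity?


vR = r*wR = 0.09*9.3 = 0.837 m/s
vL = r*wL = 0.09*8.8 = 0.792 m/s
v = (vR+vL)/2 = 0.8145 m/s
omega = (vR-vL)/L = 0.1731 rad/s
linear velocity = 0.8145 m/s


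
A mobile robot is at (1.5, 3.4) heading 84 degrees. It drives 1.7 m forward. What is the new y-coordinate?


y_new = y0 + d*sin(theta)
= 3.4 + 1.7*sin(84)
= 3.4 + 1.6907
= 5.0907


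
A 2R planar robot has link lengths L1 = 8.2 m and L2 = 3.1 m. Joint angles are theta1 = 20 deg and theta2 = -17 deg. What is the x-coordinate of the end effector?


Convert angles to radians: theta1 = 0.3491, theta2 = -0.2967
x = L1*cos(theta1) + L2*cos(theta1+theta2)
x = 7.7055 + 3.0958
x = 10.8012


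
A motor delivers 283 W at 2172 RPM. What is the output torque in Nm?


omega = 2172 * 2*pi/60 = 227.4513 rad/s
tau = P / omega = 283 / 227.4513
= 1.2442 Nm


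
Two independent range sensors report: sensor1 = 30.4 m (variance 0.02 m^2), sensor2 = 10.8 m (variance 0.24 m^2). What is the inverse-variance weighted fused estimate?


w1 = (1/var1) / (1/var1 + 1/var2)
   = 50.0 / (50.0 + 4.1667) = 0.9231
w2 = 1 - w1 = 0.0769
fused = w1*s1 + w2*s2 = 28.0615 + 0.8308
= 28.8923 m


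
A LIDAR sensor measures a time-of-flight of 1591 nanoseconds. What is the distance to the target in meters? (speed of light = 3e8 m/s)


tof = 1591 ns = 1.591e-06 s
dist = c * tof / 2
= 3e8 * 1.591e-06 / 2
= 238.65 m


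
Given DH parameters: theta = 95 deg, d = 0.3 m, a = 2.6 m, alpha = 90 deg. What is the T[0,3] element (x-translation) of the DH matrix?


T[0,3] = a * cos(theta)
= 2.6 * cos(95 deg)
= 2.6 * -0.0872
= -0.2266


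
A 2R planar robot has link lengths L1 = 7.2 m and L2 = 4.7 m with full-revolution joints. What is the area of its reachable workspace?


r_max = L1 + L2 = 11.9 m
r_min = |L1 - L2| = 2.5 m
Area = pi*(r_max^2 - r_min^2)
= pi*(141.61 - 6.25)
= pi * 135.36
= 425.246 m^2


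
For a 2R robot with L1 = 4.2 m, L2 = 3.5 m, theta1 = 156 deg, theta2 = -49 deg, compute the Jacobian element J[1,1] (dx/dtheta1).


J[1,1] = -L1*sin(t1) - L2*sin(t1+t2)
= -4.2*sin(156) - 3.5*sin(107)
= -5.0554


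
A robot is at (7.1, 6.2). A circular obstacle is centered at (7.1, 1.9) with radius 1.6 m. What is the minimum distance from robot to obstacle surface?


center_dist = sqrt((7.1-7.1)^2 + (6.2-1.9)^2)
= sqrt(0.0 + 18.49)
= 4.3
min_dist = center_dist - radius = 4.3 - 1.6 = 2.7 m


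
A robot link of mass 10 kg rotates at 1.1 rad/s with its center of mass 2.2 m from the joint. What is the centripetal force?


F = m * omega^2 * r
= 10 * 1.1^2 * 2.2
= 10 * 1.21 * 2.2
= 26.62 N


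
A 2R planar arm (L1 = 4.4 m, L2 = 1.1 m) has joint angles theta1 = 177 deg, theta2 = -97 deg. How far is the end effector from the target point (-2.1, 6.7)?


End effector via forward kinematics:
x = L1*cos(t1) + L2*cos(t1+t2) = -4.203
y = L1*sin(t1) + L2*sin(t1+t2) = 1.3136
Distance to target:
d = sqrt((-2.1 - -4.203)^2 + (6.7 - 1.3136)^2)
= sqrt(4.4224 + 29.0137)
= 5.7824 m


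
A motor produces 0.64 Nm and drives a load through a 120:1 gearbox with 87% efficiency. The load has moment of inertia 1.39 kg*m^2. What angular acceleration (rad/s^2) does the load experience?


tau_out = tau_motor * N * eta
= 0.64 * 120 * 0.87 = 66.816 Nm
alpha = tau_out / I = 66.816 / 1.39
= 48.0691 rad/s^2


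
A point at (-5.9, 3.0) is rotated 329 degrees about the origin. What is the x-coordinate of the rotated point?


x' = x*cos(theta) - y*sin(theta)
cos(329 deg) = 0.8572, sin(329 deg) = -0.515
x' = -5.9 * 0.8572 - 3.0 * -0.515
= -5.0573 - -1.5451
= -3.5122


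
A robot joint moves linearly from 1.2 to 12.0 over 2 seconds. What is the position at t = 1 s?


s = t/T = 1/2 = 0.5
p(t) = p0 + (pf-p0)*s
= 1.2 + (12.0 - 1.2) * 0.5
= 6.6


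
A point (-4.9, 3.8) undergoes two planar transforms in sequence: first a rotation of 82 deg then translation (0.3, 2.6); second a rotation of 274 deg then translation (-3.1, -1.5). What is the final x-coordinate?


After transform 1:
x1 = cos(82)*-4.9 - sin(82)*3.8 + 0.3 = -4.145
y1 = sin(82)*-4.9 + cos(82)*3.8 + 2.6 = -1.7235
After transform 2:
x2 = cos(274)*-4.145 - sin(274)*-1.7235 + -3.1
= -5.1084


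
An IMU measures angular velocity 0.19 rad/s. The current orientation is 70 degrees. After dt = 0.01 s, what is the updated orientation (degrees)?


delta_theta = w * dt = 0.19 * 0.01 = 0.0019 rad
= 0.1089 deg
theta_new = 70 + 0.1089 = 70.1089 deg


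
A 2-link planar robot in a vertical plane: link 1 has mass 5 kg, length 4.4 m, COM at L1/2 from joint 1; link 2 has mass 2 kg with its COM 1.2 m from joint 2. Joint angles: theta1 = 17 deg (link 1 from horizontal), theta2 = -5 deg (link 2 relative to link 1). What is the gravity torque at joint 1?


Horizontal distance from joint 1 to link-1 COM:
  x_c1 = (L1/2)*cos(t1) = 2.2 * 0.9563 = 2.1039 m
Horizontal distance from joint 1 to link-2 COM:
  x_c2 = L1*cos(t1) + Lc2*cos(t1+t2)
       = 4.4*0.9563 + 1.2*0.9781 = 5.3815 m
tau1 = m1*g*x_c1 + m2*g*x_c2
     = 5*9.81*2.1039 + 2*9.81*5.3815
     = 103.1948 + 105.5854
     = 208.7802 Nm


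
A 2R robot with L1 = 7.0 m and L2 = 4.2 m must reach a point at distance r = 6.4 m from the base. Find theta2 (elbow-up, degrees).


cos(theta2) = (r^2 - L1^2 - L2^2) / (2*L1*L2)
cos(theta2) = (40.96 - 49.0 - 17.64) / 58.8
cos(theta2) = -0.436735
theta2 = 115.8957 degrees


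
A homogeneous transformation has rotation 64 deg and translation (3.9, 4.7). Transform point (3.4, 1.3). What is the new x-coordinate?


x' = cos(theta)*px - sin(theta)*py + tx
= 0.4384*3.4 - 0.8988*1.3 + 3.9
= 4.222


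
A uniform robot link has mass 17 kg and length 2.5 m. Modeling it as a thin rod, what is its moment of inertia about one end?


I = (1/3) * m * L^2
= (1/3) * 17 * 2.5^2
= 0.333333 * 17 * 6.25
= 35.4167 kg*m^2


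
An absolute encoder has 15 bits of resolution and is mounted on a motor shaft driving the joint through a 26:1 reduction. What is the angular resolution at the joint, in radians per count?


counts = 2^15 = 32768
effective counts at joint = 32768 * 26 = 851968
resolution = 2*pi / 851968
= 7.3749e-06 rad/count


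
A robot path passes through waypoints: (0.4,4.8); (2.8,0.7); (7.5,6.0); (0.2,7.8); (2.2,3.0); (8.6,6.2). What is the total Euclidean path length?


Segment lengths:
  seg1 = sqrt((2.4)^2 + (-4.1)^2) = 4.7508
  seg2 = sqrt((4.7)^2 + (5.3)^2) = 7.0838
  seg3 = sqrt((-7.3)^2 + (1.8)^2) = 7.5186
  seg4 = sqrt((2.0)^2 + (-4.8)^2) = 5.2
  seg5 = sqrt((6.4)^2 + (3.2)^2) = 7.1554
Total = 31.7086


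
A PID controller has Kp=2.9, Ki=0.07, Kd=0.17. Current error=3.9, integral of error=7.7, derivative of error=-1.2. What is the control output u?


u = Kp*e + Ki*int(e) + Kd*de/dt
= 2.9*3.9 + 0.07*7.7 + 0.17*(-1.2)
= 11.31 + 0.539 + -0.204
= 11.645


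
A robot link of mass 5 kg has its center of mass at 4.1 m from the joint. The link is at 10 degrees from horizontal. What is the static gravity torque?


tau = m*g*L*cos(angle)
= 5 * 9.81 * 4.1 * cos(10 deg)
= 5 * 9.81 * 4.1 * 0.9848
= 198.0498 Nm


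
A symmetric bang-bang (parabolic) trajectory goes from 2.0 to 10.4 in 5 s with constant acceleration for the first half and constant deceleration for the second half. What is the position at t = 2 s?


Symmetric rest-to-rest: each phase covers (pf-p0)/2 in time T/2. 0.5*a*(T/2)^2 = (pf-p0)/2 => a = 4*(pf-p0)/T^2
a = 4*(10.4-2.0)/5^2 = 1.344
t = 2 is in the acceleration phase (t <= T/2).
p = p0 + 0.5*a*t^2 = 2.0 + 0.5*1.344*2^2
= 4.688


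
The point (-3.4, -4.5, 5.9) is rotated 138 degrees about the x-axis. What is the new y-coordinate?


Rotation about x-axis: y' = y*cos(theta) - z*sin(theta)
= -4.5 * -0.7431 - 5.9 * 0.6691
= -0.6037


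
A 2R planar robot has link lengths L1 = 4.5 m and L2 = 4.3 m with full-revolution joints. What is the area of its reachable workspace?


r_max = L1 + L2 = 8.8 m
r_min = |L1 - L2| = 0.2 m
Area = pi*(r_max^2 - r_min^2)
= pi*(77.44 - 0.04)
= pi * 77.4
= 243.1593 m^2


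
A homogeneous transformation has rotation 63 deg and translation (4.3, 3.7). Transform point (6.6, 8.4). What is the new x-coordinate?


x' = cos(theta)*px - sin(theta)*py + tx
= 0.454*6.6 - 0.891*8.4 + 4.3
= -0.1881


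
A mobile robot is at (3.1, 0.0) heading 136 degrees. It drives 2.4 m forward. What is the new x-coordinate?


x_new = x0 + d*cos(theta)
= 3.1 + 2.4*cos(136)
= 3.1 + -1.7264
= 1.3736


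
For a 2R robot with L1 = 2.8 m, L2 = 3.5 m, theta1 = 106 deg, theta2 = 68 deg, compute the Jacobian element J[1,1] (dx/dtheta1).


J[1,1] = -L1*sin(t1) - L2*sin(t1+t2)
= -2.8*sin(106) - 3.5*sin(174)
= -3.0574


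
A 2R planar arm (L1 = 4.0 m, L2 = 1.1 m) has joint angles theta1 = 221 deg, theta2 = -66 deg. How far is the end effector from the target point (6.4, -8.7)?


End effector via forward kinematics:
x = L1*cos(t1) + L2*cos(t1+t2) = -4.0158
y = L1*sin(t1) + L2*sin(t1+t2) = -2.1594
Distance to target:
d = sqrt((6.4 - -4.0158)^2 + (-8.7 - -2.1594)^2)
= sqrt(108.4884 + 42.78)
= 12.2991 m


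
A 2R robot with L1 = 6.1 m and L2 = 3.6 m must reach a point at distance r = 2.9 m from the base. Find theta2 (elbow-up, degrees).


cos(theta2) = (r^2 - L1^2 - L2^2) / (2*L1*L2)
cos(theta2) = (8.41 - 37.21 - 12.96) / 43.92
cos(theta2) = -0.95082
theta2 = 161.9561 degrees


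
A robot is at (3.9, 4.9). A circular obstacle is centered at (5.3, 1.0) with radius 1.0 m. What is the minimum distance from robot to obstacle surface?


center_dist = sqrt((3.9-5.3)^2 + (4.9-1.0)^2)
= sqrt(1.96 + 15.21)
= 4.1437
min_dist = center_dist - radius = 4.1437 - 1.0 = 3.1437 m


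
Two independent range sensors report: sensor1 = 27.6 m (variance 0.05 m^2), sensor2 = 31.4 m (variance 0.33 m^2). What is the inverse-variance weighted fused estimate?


w1 = (1/var1) / (1/var1 + 1/var2)
   = 20.0 / (20.0 + 3.0303) = 0.8684
w2 = 1 - w1 = 0.1316
fused = w1*s1 + w2*s2 = 23.9684 + 4.1316
= 28.1 m


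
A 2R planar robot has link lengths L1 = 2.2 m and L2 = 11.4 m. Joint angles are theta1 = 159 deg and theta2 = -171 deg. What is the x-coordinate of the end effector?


Convert angles to radians: theta1 = 2.7751, theta2 = -2.9845
x = L1*cos(theta1) + L2*cos(theta1+theta2)
x = -2.0539 + 11.1509
x = 9.097


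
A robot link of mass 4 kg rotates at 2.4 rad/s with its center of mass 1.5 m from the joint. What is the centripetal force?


F = m * omega^2 * r
= 4 * 2.4^2 * 1.5
= 4 * 5.76 * 1.5
= 34.56 N


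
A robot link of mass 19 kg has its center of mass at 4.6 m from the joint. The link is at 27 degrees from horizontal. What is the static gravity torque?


tau = m*g*L*cos(angle)
= 19 * 9.81 * 4.6 * cos(27 deg)
= 19 * 9.81 * 4.6 * 0.891
= 763.9436 Nm


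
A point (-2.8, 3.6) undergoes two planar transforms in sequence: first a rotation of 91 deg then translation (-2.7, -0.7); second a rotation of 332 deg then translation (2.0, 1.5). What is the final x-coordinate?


After transform 1:
x1 = cos(91)*-2.8 - sin(91)*3.6 + -2.7 = -6.2506
y1 = sin(91)*-2.8 + cos(91)*3.6 + -0.7 = -3.5624
After transform 2:
x2 = cos(332)*-6.2506 - sin(332)*-3.5624 + 2.0
= -5.1914


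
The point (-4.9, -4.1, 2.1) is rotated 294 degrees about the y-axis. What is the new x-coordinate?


Rotation about y-axis: x' = x*cos(theta) + z*sin(theta)
= -4.9 * 0.4067 + 2.1 * -0.9135
= -3.9115


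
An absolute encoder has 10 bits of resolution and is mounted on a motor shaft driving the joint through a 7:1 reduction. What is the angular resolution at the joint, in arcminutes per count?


counts = 2^10 = 1024
effective counts at joint = 1024 * 7 = 7168
resolution = 360*60 / 7168
= 3.0134 arcmin/count


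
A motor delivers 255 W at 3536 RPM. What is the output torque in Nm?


omega = 3536 * 2*pi/60 = 370.2891 rad/s
tau = P / omega = 255 / 370.2891
= 0.6887 Nm


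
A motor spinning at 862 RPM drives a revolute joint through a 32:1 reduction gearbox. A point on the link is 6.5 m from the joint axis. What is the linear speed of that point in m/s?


omega_motor = 862 * 2*pi/60 = 90.2684 rad/s
omega_joint = omega_motor / 32 = 2.8209 rad/s
v = omega_joint * r = 2.8209 * 6.5
= 18.3358 m/s


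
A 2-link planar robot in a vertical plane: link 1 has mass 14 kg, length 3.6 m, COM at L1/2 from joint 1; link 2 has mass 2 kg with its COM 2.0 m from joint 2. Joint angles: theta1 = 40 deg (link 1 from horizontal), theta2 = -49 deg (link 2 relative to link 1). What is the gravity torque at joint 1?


Horizontal distance from joint 1 to link-1 COM:
  x_c1 = (L1/2)*cos(t1) = 1.8 * 0.766 = 1.3789 m
Horizontal distance from joint 1 to link-2 COM:
  x_c2 = L1*cos(t1) + Lc2*cos(t1+t2)
       = 3.6*0.766 + 2.0*0.9877 = 4.7331 m
tau1 = m1*g*x_c1 + m2*g*x_c2
     = 14*9.81*1.3789 + 2*9.81*4.7331
     = 189.3754 + 92.8641
     = 282.2395 Nm


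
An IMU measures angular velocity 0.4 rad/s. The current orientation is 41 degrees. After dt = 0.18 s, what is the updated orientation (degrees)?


delta_theta = w * dt = 0.4 * 0.18 = 0.072 rad
= 4.1253 deg
theta_new = 41 + 4.1253 = 45.1253 deg


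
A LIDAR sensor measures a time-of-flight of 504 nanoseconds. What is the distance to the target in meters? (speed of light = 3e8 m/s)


tof = 504 ns = 5.04e-07 s
dist = c * tof / 2
= 3e8 * 5.04e-07 / 2
= 75.6 m


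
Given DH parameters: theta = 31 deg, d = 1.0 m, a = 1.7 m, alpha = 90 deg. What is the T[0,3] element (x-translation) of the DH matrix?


T[0,3] = a * cos(theta)
= 1.7 * cos(31 deg)
= 1.7 * 0.8572
= 1.4572


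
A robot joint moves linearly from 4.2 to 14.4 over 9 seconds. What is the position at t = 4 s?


s = t/T = 4/9 = 0.4444
p(t) = p0 + (pf-p0)*s
= 4.2 + (14.4 - 4.2) * 0.4444
= 8.7333


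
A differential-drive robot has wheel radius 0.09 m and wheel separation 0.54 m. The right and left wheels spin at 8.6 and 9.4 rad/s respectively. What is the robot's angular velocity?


vR = r*wR = 0.09*8.6 = 0.774 m/s
vL = r*wL = 0.09*9.4 = 0.846 m/s
v = (vR+vL)/2 = 0.81 m/s
omega = (vR-vL)/L = -0.1333 rad/s
angular velocity = -0.1333 rad/s


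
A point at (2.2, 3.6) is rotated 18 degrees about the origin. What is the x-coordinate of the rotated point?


x' = x*cos(theta) - y*sin(theta)
cos(18 deg) = 0.9511, sin(18 deg) = 0.309
x' = 2.2 * 0.9511 - 3.6 * 0.309
= 2.0923 - 1.1125
= 0.9799


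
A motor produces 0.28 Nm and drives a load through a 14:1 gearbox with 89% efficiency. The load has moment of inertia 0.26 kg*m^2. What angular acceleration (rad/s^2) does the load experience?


tau_out = tau_motor * N * eta
= 0.28 * 14 * 0.89 = 3.4888 Nm
alpha = tau_out / I = 3.4888 / 0.26
= 13.4185 rad/s^2


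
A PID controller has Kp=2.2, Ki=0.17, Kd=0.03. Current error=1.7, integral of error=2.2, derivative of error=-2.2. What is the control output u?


u = Kp*e + Ki*int(e) + Kd*de/dt
= 2.2*1.7 + 0.17*2.2 + 0.03*(-2.2)
= 3.74 + 0.374 + -0.066
= 4.048


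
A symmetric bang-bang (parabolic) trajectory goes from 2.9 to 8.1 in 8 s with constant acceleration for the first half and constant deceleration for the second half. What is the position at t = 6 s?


Symmetric rest-to-rest: each phase covers (pf-p0)/2 in time T/2. 0.5*a*(T/2)^2 = (pf-p0)/2 => a = 4*(pf-p0)/T^2
a = 4*(8.1-2.9)/8^2 = 0.325
t = 6 is in the deceleration phase (t > T/2).
p = pf - 0.5*a*(T-t)^2 = 8.1 - 0.5*0.325*2^2
= 7.45


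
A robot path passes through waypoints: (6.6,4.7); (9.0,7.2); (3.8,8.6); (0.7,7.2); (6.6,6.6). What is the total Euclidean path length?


Segment lengths:
  seg1 = sqrt((2.4)^2 + (2.5)^2) = 3.4655
  seg2 = sqrt((-5.2)^2 + (1.4)^2) = 5.3852
  seg3 = sqrt((-3.1)^2 + (-1.4)^2) = 3.4015
  seg4 = sqrt((5.9)^2 + (-0.6)^2) = 5.9304
Total = 18.1826


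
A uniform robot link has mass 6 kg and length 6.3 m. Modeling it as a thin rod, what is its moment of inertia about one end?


I = (1/3) * m * L^2
= (1/3) * 6 * 6.3^2
= 0.333333 * 6 * 39.69
= 79.38 kg*m^2


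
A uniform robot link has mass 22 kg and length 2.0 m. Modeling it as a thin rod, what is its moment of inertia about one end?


I = (1/3) * m * L^2
= (1/3) * 22 * 2.0^2
= 0.333333 * 22 * 4.0
= 29.3333 kg*m^2


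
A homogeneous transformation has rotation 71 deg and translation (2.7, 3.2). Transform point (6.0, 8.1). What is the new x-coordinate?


x' = cos(theta)*px - sin(theta)*py + tx
= 0.3256*6.0 - 0.9455*8.1 + 2.7
= -3.0053


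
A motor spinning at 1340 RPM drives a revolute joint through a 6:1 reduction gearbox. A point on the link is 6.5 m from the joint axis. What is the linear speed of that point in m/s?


omega_motor = 1340 * 2*pi/60 = 140.3245 rad/s
omega_joint = omega_motor / 6 = 23.3874 rad/s
v = omega_joint * r = 23.3874 * 6.5
= 152.0182 m/s


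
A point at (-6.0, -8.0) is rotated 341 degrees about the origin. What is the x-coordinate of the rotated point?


x' = x*cos(theta) - y*sin(theta)
cos(341 deg) = 0.9455, sin(341 deg) = -0.3256
x' = -6.0 * 0.9455 - -8.0 * -0.3256
= -5.6731 - 2.6045
= -8.2777


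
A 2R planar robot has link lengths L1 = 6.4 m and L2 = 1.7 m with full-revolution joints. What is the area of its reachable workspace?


r_max = L1 + L2 = 8.1 m
r_min = |L1 - L2| = 4.7 m
Area = pi*(r_max^2 - r_min^2)
= pi*(65.61 - 22.09)
= pi * 43.52
= 136.7221 m^2


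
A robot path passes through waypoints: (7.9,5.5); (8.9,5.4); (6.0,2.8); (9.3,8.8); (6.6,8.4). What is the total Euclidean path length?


Segment lengths:
  seg1 = sqrt((1.0)^2 + (-0.1)^2) = 1.005
  seg2 = sqrt((-2.9)^2 + (-2.6)^2) = 3.8949
  seg3 = sqrt((3.3)^2 + (6.0)^2) = 6.8476
  seg4 = sqrt((-2.7)^2 + (-0.4)^2) = 2.7295
Total = 14.477


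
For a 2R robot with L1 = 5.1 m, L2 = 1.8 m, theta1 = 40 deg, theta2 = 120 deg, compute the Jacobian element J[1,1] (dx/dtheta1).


J[1,1] = -L1*sin(t1) - L2*sin(t1+t2)
= -5.1*sin(40) - 1.8*sin(160)
= -3.8939


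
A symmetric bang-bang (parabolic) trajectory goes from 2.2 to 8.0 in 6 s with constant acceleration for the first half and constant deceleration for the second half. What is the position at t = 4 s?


Symmetric rest-to-rest: each phase covers (pf-p0)/2 in time T/2. 0.5*a*(T/2)^2 = (pf-p0)/2 => a = 4*(pf-p0)/T^2
a = 4*(8.0-2.2)/6^2 = 0.6444
t = 4 is in the deceleration phase (t > T/2).
p = pf - 0.5*a*(T-t)^2 = 8.0 - 0.5*0.6444*2^2
= 6.7111


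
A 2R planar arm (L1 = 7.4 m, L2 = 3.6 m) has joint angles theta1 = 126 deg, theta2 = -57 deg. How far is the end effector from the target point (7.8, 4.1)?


End effector via forward kinematics:
x = L1*cos(t1) + L2*cos(t1+t2) = -3.0595
y = L1*sin(t1) + L2*sin(t1+t2) = 9.3476
Distance to target:
d = sqrt((7.8 - -3.0595)^2 + (4.1 - 9.3476)^2)
= sqrt(117.9284 + 27.5375)
= 12.0609 m


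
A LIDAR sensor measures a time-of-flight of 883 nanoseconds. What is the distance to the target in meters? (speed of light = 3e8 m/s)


tof = 883 ns = 8.83e-07 s
dist = c * tof / 2
= 3e8 * 8.83e-07 / 2
= 132.45 m


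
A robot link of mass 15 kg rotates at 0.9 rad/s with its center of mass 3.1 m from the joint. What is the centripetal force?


F = m * omega^2 * r
= 15 * 0.9^2 * 3.1
= 15 * 0.81 * 3.1
= 37.665 N


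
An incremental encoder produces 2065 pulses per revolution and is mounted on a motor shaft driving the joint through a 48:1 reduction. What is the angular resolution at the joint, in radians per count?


counts per rev = 2065
effective counts at joint = 2065 * 48 = 99120
resolution = 2*pi / 99120
= 6.3390e-05 rad/count


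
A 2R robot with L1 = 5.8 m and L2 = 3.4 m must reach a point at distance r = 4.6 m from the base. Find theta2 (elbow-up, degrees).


cos(theta2) = (r^2 - L1^2 - L2^2) / (2*L1*L2)
cos(theta2) = (21.16 - 33.64 - 11.56) / 39.44
cos(theta2) = -0.609533
theta2 = 127.5558 degrees


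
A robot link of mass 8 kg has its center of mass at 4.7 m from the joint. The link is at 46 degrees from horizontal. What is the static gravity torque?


tau = m*g*L*cos(angle)
= 8 * 9.81 * 4.7 * cos(46 deg)
= 8 * 9.81 * 4.7 * 0.6947
= 256.2289 Nm


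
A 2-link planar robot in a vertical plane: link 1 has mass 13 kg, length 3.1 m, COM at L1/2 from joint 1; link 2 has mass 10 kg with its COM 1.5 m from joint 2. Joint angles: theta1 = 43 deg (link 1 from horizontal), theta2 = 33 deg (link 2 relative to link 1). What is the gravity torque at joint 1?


Horizontal distance from joint 1 to link-1 COM:
  x_c1 = (L1/2)*cos(t1) = 1.55 * 0.7314 = 1.1336 m
Horizontal distance from joint 1 to link-2 COM:
  x_c2 = L1*cos(t1) + Lc2*cos(t1+t2)
       = 3.1*0.7314 + 1.5*0.2419 = 2.6301 m
tau1 = m1*g*x_c1 + m2*g*x_c2
     = 13*9.81*1.1336 + 10*9.81*2.6301
     = 144.5678 + 258.0108
     = 402.5786 Nm


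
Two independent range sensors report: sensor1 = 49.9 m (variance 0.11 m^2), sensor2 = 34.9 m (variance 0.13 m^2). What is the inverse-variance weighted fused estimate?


w1 = (1/var1) / (1/var1 + 1/var2)
   = 9.0909 / (9.0909 + 7.6923) = 0.5417
w2 = 1 - w1 = 0.4583
fused = w1*s1 + w2*s2 = 27.0292 + 15.9958
= 43.025 m


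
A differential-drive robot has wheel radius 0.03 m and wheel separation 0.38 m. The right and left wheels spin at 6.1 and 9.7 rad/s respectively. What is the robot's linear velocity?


vR = r*wR = 0.03*6.1 = 0.183 m/s
vL = r*wL = 0.03*9.7 = 0.291 m/s
v = (vR+vL)/2 = 0.237 m/s
omega = (vR-vL)/L = -0.2842 rad/s
linear velocity = 0.237 m/s
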